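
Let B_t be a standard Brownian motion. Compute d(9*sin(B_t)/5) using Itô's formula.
d(9*sin(B_t)/5) = (-9*sin(B_t)/10) dt + (9*cos(B_t)/5) dB_t

Itô's formula for f(B_t) gives d f(B_t) = f'(B_t) dB_t + (1/2) f''(B_t) dt. Compute derivatives of f(x) = 9*sin(x)/5:
  f'(x)  = 9*cos(x)/5
  f''(x) = -9*sin(x)/5
Substitute x = B_t and multiply the f'' term by 1/2:
  drift     = (1/2) * (-9*sin(x)/5) evaluated at B_t = -9*sin(B_t)/10
  diffusion = (9*cos(x)/5) evaluated at B_t = 9*cos(B_t)/5
Therefore d(9*sin(B_t)/5) = (-9*sin(B_t)/10) dt + (9*cos(B_t)/5) dB_t.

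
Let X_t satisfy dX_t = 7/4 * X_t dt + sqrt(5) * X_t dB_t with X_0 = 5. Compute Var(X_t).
Var(X_t) = 25*(exp(5*t) - 1)*exp(7*t/2)

For GBM dX = mu X dt + sigma X dB with X_0 = x_0, apply Itô to Y = log X: dY = (mu - sigma^2/2) dt + sigma dB, so Y_t = log(x_0) + (mu - sigma^2/2) t + sigma B_t and hence X_t = x_0 * exp((mu - sigma^2/2) t + sigma B_t).
With mu = 7/4, sigma = sqrt(5), x_0 = 5, this gives:
  X_t = 5 * exp((-3/4) * t + (sqrt(5)) * B_t).
Since sigma*B_t ~ Normal(0, sigma^2 t), E[exp(sigma*B_t)] = exp(sigma^2 t / 2); so E[X_t] = x_0 * exp((mu - sigma^2/2) t) * exp(sigma^2 t / 2) = x_0 * exp(mu t) = 5*exp(7*t/4).
Var(X_t) = E[X_t^2] - (E[X_t])^2 = x_0^2 * exp(2 mu t) * (exp(sigma^2 t) - 1) = 25*(exp(5*t) - 1)*exp(7*t/2).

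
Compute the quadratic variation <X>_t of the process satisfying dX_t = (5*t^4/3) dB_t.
<X>_t = 25*t^9/81

For an Itô process dX_t = a(t) dt + b(t) dB_t, the quadratic variation is <X>_t = int_0^t b(s)^2 ds (the drift term does not contribute). Here b(s) = 5*s^4/3, so
  b(s)^2 = 25*s^8/9.
Integrating from 0 to t:
  <X>_t = int_0^t (25*s^8/9) ds = 25*t^9/81.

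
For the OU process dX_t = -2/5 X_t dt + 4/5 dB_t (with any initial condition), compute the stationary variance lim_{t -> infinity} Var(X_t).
lim Var(X_t) = 4/5

The OU SDE dX = -theta X dt + sigma dB admits the integrating factor exp(theta t): d(exp(theta t) X_t) = sigma exp(theta t) dB_t. Integrating from 0 to t gives X_t = x_0 * exp(-theta t) + sigma * int_0^t exp(-theta (t-s)) dB_s for any initial x_0. The Itô integral has variance (by the Itô isometry) sigma^2 * int_0^t exp(-2 theta (t - s)) ds = sigma^2 * (1 - exp(-2 theta t)) / (2 theta), independent of x_0.
With theta = 2/5, sigma = 4/5:
  Var(X_t) = (4/5)^2 * (1 - exp(-2*2/5 t)) / (2 * 2/5) = 4/5 - 4*exp(-4*t/5)/5.
As t -> infinity, exp(-2*2/5 t) -> 0, so the stationary variance is sigma^2 / (2 theta) = 4/5.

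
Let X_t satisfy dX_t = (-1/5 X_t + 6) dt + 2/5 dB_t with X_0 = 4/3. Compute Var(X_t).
Var(X_t) = 2/5 - 2*exp(-2*t/5)/5

The variance V(t) = Var(X_t) satisfies V'(t) = 2 a V(t) + c^2 with V(0) = 0 (drift coefficient is linear in X, diffusion is constant). With a = -1/5, c = 2/5, the solution is
  V(t) = (c^2 / (2 a)) * (exp(2 a t) - 1)
       = ((2/5)^2 / (2*(-1/5))) * (exp((-2/5) t) - 1)
       = 2/5 - 2*exp(-2*t/5)/5.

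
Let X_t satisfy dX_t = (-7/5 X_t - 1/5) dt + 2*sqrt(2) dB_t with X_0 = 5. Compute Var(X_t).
Var(X_t) = 20/7 - 20*exp(-14*t/5)/7

The variance V(t) = Var(X_t) satisfies V'(t) = 2 a V(t) + c^2 with V(0) = 0 (drift coefficient is linear in X, diffusion is constant). With a = -7/5, c = 2*sqrt(2), the solution is
  V(t) = (c^2 / (2 a)) * (exp(2 a t) - 1)
       = ((2*sqrt(2))^2 / (2*(-7/5))) * (exp((-14/5) t) - 1)
       = 20/7 - 20*exp(-14*t/5)/7.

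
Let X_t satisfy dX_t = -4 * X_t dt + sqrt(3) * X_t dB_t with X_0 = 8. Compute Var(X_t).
Var(X_t) = (64*exp(3*t) - 64)*exp(-8*t)

For GBM dX = mu X dt + sigma X dB with X_0 = x_0, apply Itô to Y = log X: dY = (mu - sigma^2/2) dt + sigma dB, so Y_t = log(x_0) + (mu - sigma^2/2) t + sigma B_t and hence X_t = x_0 * exp((mu - sigma^2/2) t + sigma B_t).
With mu = -4, sigma = sqrt(3), x_0 = 8, this gives:
  X_t = 8 * exp((-11/2) * t + (sqrt(3)) * B_t).
Since sigma*B_t ~ Normal(0, sigma^2 t), E[exp(sigma*B_t)] = exp(sigma^2 t / 2); so E[X_t] = x_0 * exp((mu - sigma^2/2) t) * exp(sigma^2 t / 2) = x_0 * exp(mu t) = 8*exp(-4*t).
Var(X_t) = E[X_t^2] - (E[X_t])^2 = x_0^2 * exp(2 mu t) * (exp(sigma^2 t) - 1) = (64*exp(3*t) - 64)*exp(-8*t).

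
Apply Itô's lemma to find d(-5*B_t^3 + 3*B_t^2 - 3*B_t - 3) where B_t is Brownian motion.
d(-5*B_t^3 + 3*B_t^2 - 3*B_t - 3) = (3 - 15*B_t) dt + (-15*B_t^2 + 6*B_t - 3) dB_t

Itô's formula for f(B_t) gives d f(B_t) = f'(B_t) dB_t + (1/2) f''(B_t) dt. Compute derivatives of f(x) = -5*x^3 + 3*x^2 - 3*x - 3:
  f'(x)  = -15*x^2 + 6*x - 3
  f''(x) = 6 - 30*x
Substitute x = B_t and multiply the f'' term by 1/2:
  drift     = (1/2) * (6 - 30*x) evaluated at B_t = 3 - 15*B_t
  diffusion = (-15*x^2 + 6*x - 3) evaluated at B_t = -15*B_t^2 + 6*B_t - 3
Therefore d(-5*B_t^3 + 3*B_t^2 - 3*B_t - 3) = (3 - 15*B_t) dt + (-15*B_t^2 + 6*B_t - 3) dB_t.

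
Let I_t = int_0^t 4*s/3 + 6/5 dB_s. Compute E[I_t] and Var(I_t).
E[I_t] = 0; Var(I_t) = 4*t*(100*t^2 + 270*t + 243)/675

The Itô integral of a deterministic integrand f(s) has mean 0 because each increment f(s) * (B_{s+ds} - B_s) has mean 0. By the Itô isometry:
  Var( int_0^t f(s) dB_s ) = E[ (int_0^t f(s) dB_s)^2 ] = int_0^t f(s)^2 ds.
Here f(s) = 4*s/3 + 6/5, so f(s)^2 = 4*(10*s + 9)^2/225. Integrate:
  int_0^t (4*(10*s + 9)^2/225) ds = 4*t*(100*t^2 + 270*t + 243)/675.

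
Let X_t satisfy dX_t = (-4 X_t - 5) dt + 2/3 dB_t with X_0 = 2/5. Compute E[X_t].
E[X_t] = -5/4 + 33*exp(-4*t)/20

Taking expectations and using E[dB_t] = 0, the mean m(t) = E[X_t] satisfies the ODE m'(t) = a m(t) + b with m(0) = x_0. With a = -4, b = -5, x_0 = 2/5, the solution is
  m(t) = x_0 * exp(a t) + (b/a) * (exp(a t) - 1)
       = (2/5) * exp((-4) t) + ((-5)/(-4)) * (exp((-4) t) - 1)
       = -5/4 + 33*exp(-4*t)/20.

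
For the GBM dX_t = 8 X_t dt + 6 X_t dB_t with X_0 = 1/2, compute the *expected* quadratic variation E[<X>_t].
E[<X>_t] = 9*exp(52*t)/52 - 9/52

<X>_t = int_0^t (6 * X_s)^2 ds. Taking expectation inside the integral: E[<X>_t] = 6^2 * int_0^t E[X_s^2] ds. For GBM, E[X_s^2] = x_0^2 * exp((2 mu + sigma^2) s). Integrating:
  E[<X>_t] = 6^2 * (1/2)^2 * (exp((2*8 + 6^2) t) - 1) / (2*8 + 6^2)
           = 6^2 * (1/2)^2 * (exp(52 t) - 1) / 52 = 9*exp(52*t)/52 - 9/52.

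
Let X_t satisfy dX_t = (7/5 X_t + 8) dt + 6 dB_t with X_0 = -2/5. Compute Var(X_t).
Var(X_t) = 90*exp(14*t/5)/7 - 90/7

The variance V(t) = Var(X_t) satisfies V'(t) = 2 a V(t) + c^2 with V(0) = 0 (drift coefficient is linear in X, diffusion is constant). With a = 7/5, c = 6, the solution is
  V(t) = (c^2 / (2 a)) * (exp(2 a t) - 1)
       = (6^2 / (2*(7/5))) * (exp((14/5) t) - 1)
       = 90*exp(14*t/5)/7 - 90/7.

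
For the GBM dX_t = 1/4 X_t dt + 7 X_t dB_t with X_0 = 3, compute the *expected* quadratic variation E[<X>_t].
E[<X>_t] = 98*exp(99*t/2)/11 - 98/11

<X>_t = int_0^t (7 * X_s)^2 ds. Taking expectation inside the integral: E[<X>_t] = 7^2 * int_0^t E[X_s^2] ds. For GBM, E[X_s^2] = x_0^2 * exp((2 mu + sigma^2) s). Integrating:
  E[<X>_t] = 7^2 * 3^2 * (exp((2*(1/4) + 7^2) t) - 1) / (2*(1/4) + 7^2)
           = 7^2 * 3^2 * (exp((99/2) t) - 1) / (99/2) = 98*exp(99*t/2)/11 - 98/11.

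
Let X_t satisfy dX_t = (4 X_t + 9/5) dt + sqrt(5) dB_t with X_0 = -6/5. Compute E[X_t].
E[X_t] = -3*exp(4*t)/4 - 9/20

Taking expectations and using E[dB_t] = 0, the mean m(t) = E[X_t] satisfies the ODE m'(t) = a m(t) + b with m(0) = x_0. With a = 4, b = 9/5, x_0 = -6/5, the solution is
  m(t) = x_0 * exp(a t) + (b/a) * (exp(a t) - 1)
       = (-6/5) * exp(4 t) + ((9/5)/4) * (exp(4 t) - 1)
       = -3*exp(4*t)/4 - 9/20.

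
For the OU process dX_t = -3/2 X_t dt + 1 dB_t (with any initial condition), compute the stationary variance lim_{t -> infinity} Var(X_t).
lim Var(X_t) = 1/3

The OU SDE dX = -theta X dt + sigma dB admits the integrating factor exp(theta t): d(exp(theta t) X_t) = sigma exp(theta t) dB_t. Integrating from 0 to t gives X_t = x_0 * exp(-theta t) + sigma * int_0^t exp(-theta (t-s)) dB_s for any initial x_0. The Itô integral has variance (by the Itô isometry) sigma^2 * int_0^t exp(-2 theta (t - s)) ds = sigma^2 * (1 - exp(-2 theta t)) / (2 theta), independent of x_0.
With theta = 3/2, sigma = 1:
  Var(X_t) = (1)^2 * (1 - exp(-2*3/2 t)) / (2 * 3/2) = 1/3 - exp(-3*t)/3.
As t -> infinity, exp(-2*3/2 t) -> 0, so the stationary variance is sigma^2 / (2 theta) = 1/3.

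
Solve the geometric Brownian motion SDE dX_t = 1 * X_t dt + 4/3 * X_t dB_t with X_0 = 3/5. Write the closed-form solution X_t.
X_t = 3/5 * exp((1/9) * t + (4/3) * B_t)

For GBM dX = mu X dt + sigma X dB with X_0 = x_0, apply Itô to Y = log X: dY = (mu - sigma^2/2) dt + sigma dB, so Y_t = log(x_0) + (mu - sigma^2/2) t + sigma B_t and hence X_t = x_0 * exp((mu - sigma^2/2) t + sigma B_t).
With mu = 1, sigma = 4/3, x_0 = 3/5, this gives:
  X_t = 3/5 * exp((1/9) * t + (4/3) * B_t).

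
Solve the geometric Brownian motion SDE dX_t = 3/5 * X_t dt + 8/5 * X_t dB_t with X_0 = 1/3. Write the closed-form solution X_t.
X_t = 1/3 * exp((-17/25) * t + (8/5) * B_t)

For GBM dX = mu X dt + sigma X dB with X_0 = x_0, apply Itô to Y = log X: dY = (mu - sigma^2/2) dt + sigma dB, so Y_t = log(x_0) + (mu - sigma^2/2) t + sigma B_t and hence X_t = x_0 * exp((mu - sigma^2/2) t + sigma B_t).
With mu = 3/5, sigma = 8/5, x_0 = 1/3, this gives:
  X_t = 1/3 * exp((-17/25) * t + (8/5) * B_t).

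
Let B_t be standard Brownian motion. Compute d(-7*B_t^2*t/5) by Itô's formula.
d(-7*B_t^2*t/5) = (-7*B_t^2/5 - 7*t/5) dt + (-14*B_t*t/5) dB_t

Itô's formula for f(t, x): d f(t, B_t) = (f_t + (1/2) f_xx) dt + f_x dB_t. Compute partials of f(t, x) = -7*t*x^2/5:
  f_t(t,x)  = -7*x^2/5
  f_x(t,x)  = -14*t*x/5
  f_xx(t,x) = -14*t/5
Assemble drift = f_t + (1/2) f_xx = -7*t/5 - 7*x^2/5 and diffusion = f_x = -14*t*x/5. Substituting x = B_t:
  d(-7*B_t^2*t/5) = (-7*B_t^2/5 - 7*t/5) dt + (-14*B_t*t/5) dB_t.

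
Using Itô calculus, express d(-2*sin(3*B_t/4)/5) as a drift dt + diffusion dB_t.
d(-2*sin(3*B_t/4)/5) = (9*sin(3*B_t/4)/80) dt + (-3*cos(3*B_t/4)/10) dB_t

Itô's formula for f(B_t) gives d f(B_t) = f'(B_t) dB_t + (1/2) f''(B_t) dt. Compute derivatives of f(x) = -2*sin(3*x/4)/5:
  f'(x)  = -3*cos(3*x/4)/10
  f''(x) = 9*sin(3*x/4)/40
Substitute x = B_t and multiply the f'' term by 1/2:
  drift     = (1/2) * (9*sin(3*x/4)/40) evaluated at B_t = 9*sin(3*B_t/4)/80
  diffusion = (-3*cos(3*x/4)/10) evaluated at B_t = -3*cos(3*B_t/4)/10
Therefore d(-2*sin(3*B_t/4)/5) = (9*sin(3*B_t/4)/80) dt + (-3*cos(3*B_t/4)/10) dB_t.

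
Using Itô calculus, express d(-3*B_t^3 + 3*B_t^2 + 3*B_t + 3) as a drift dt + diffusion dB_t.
d(-3*B_t^3 + 3*B_t^2 + 3*B_t + 3) = (3 - 9*B_t) dt + (-9*B_t^2 + 6*B_t + 3) dB_t

Itô's formula for f(B_t) gives d f(B_t) = f'(B_t) dB_t + (1/2) f''(B_t) dt. Compute derivatives of f(x) = -3*x^3 + 3*x^2 + 3*x + 3:
  f'(x)  = -9*x^2 + 6*x + 3
  f''(x) = 6 - 18*x
Substitute x = B_t and multiply the f'' term by 1/2:
  drift     = (1/2) * (6 - 18*x) evaluated at B_t = 3 - 9*B_t
  diffusion = (-9*x^2 + 6*x + 3) evaluated at B_t = -9*B_t^2 + 6*B_t + 3
Therefore d(-3*B_t^3 + 3*B_t^2 + 3*B_t + 3) = (3 - 9*B_t) dt + (-9*B_t^2 + 6*B_t + 3) dB_t.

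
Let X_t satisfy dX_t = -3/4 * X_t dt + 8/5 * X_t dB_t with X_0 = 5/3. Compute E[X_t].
E[X_t] = 5*exp(-3*t/4)/3

For GBM dX = mu X dt + sigma X dB with X_0 = x_0, apply Itô to Y = log X: dY = (mu - sigma^2/2) dt + sigma dB, so Y_t = log(x_0) + (mu - sigma^2/2) t + sigma B_t and hence X_t = x_0 * exp((mu - sigma^2/2) t + sigma B_t).
With mu = -3/4, sigma = 8/5, x_0 = 5/3, this gives:
  X_t = 5/3 * exp((-203/100) * t + (8/5) * B_t).
Since sigma*B_t ~ Normal(0, sigma^2 t), E[exp(sigma*B_t)] = exp(sigma^2 t / 2); so E[X_t] = x_0 * exp((mu - sigma^2/2) t) * exp(sigma^2 t / 2) = x_0 * exp(mu t) = 5*exp(-3*t/4)/3.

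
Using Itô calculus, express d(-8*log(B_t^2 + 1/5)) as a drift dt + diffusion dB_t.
d(-8*log(B_t^2 + 1/5)) = (40*(5*B_t^2 - 1)/(5*B_t^2 + 1)^2) dt + (-80*B_t/(5*B_t^2 + 1)) dB_t

Itô's formula for f(B_t) gives d f(B_t) = f'(B_t) dB_t + (1/2) f''(B_t) dt. Compute derivatives of f(x) = -8*log(x^2 + 1/5):
  f'(x)  = -80*x/(5*x^2 + 1)
  f''(x) = 80*(5*x^2 - 1)/(5*x^2 + 1)^2
Substitute x = B_t and multiply the f'' term by 1/2:
  drift     = (1/2) * (80*(5*x^2 - 1)/(5*x^2 + 1)^2) evaluated at B_t = 40*(5*B_t^2 - 1)/(5*B_t^2 + 1)^2
  diffusion = (-80*x/(5*x^2 + 1)) evaluated at B_t = -80*B_t/(5*B_t^2 + 1)
Therefore d(-8*log(B_t^2 + 1/5)) = (40*(5*B_t^2 - 1)/(5*B_t^2 + 1)^2) dt + (-80*B_t/(5*B_t^2 + 1)) dB_t.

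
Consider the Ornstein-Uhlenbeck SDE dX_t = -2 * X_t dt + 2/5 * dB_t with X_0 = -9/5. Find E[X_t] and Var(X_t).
E[X_t] = -9*exp(-2*t)/5; Var(X_t) = 1/25 - exp(-4*t)/25

The OU SDE dX = -theta X dt + sigma dB admits the integrating factor exp(theta t): d(exp(theta t) X_t) = sigma exp(theta t) dB_t. Integrating from 0 to t:
  X_t = x_0 * exp(-theta t) + sigma * int_0^t exp(-theta (t-s)) dB_s.
The Itô integral has mean 0 and (by the Itô isometry) variance sigma^2 * int_0^t exp(-2 theta (t - s)) ds = sigma^2 * (1 - exp(-2 theta t)) / (2 theta).
With theta = 2, sigma = 2/5, x_0 = -9/5:
  E[X_t] = -9/5 * exp(-2 t) = -9*exp(-2*t)/5
  Var(X_t) = (2/5)^2 * (1 - exp(-2*2 t)) / (2 * 2) = 1/25 - exp(-4*t)/25.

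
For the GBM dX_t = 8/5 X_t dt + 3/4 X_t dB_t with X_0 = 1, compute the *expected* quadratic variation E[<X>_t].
E[<X>_t] = 45*exp(301*t/80)/301 - 45/301

<X>_t = int_0^t ((3/4) * X_s)^2 ds. Taking expectation inside the integral: E[<X>_t] = (3/4)^2 * int_0^t E[X_s^2] ds. For GBM, E[X_s^2] = x_0^2 * exp((2 mu + sigma^2) s). Integrating:
  E[<X>_t] = (3/4)^2 * 1^2 * (exp((2*(8/5) + (3/4)^2) t) - 1) / (2*(8/5) + (3/4)^2)
           = (3/4)^2 * 1^2 * (exp((301/80) t) - 1) / (301/80) = 45*exp(301*t/80)/301 - 45/301.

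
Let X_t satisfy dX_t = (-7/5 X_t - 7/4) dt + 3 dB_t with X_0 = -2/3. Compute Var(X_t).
Var(X_t) = 45/14 - 45*exp(-14*t/5)/14

The variance V(t) = Var(X_t) satisfies V'(t) = 2 a V(t) + c^2 with V(0) = 0 (drift coefficient is linear in X, diffusion is constant). With a = -7/5, c = 3, the solution is
  V(t) = (c^2 / (2 a)) * (exp(2 a t) - 1)
       = (3^2 / (2*(-7/5))) * (exp((-14/5) t) - 1)
       = 45/14 - 45*exp(-14*t/5)/14.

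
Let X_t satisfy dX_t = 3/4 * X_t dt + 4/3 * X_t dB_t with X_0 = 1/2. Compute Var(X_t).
Var(X_t) = (exp(16*t/9) - 1)*exp(3*t/2)/4

For GBM dX = mu X dt + sigma X dB with X_0 = x_0, apply Itô to Y = log X: dY = (mu - sigma^2/2) dt + sigma dB, so Y_t = log(x_0) + (mu - sigma^2/2) t + sigma B_t and hence X_t = x_0 * exp((mu - sigma^2/2) t + sigma B_t).
With mu = 3/4, sigma = 4/3, x_0 = 1/2, this gives:
  X_t = 1/2 * exp((-5/36) * t + (4/3) * B_t).
Since sigma*B_t ~ Normal(0, sigma^2 t), E[exp(sigma*B_t)] = exp(sigma^2 t / 2); so E[X_t] = x_0 * exp((mu - sigma^2/2) t) * exp(sigma^2 t / 2) = x_0 * exp(mu t) = exp(3*t/4)/2.
Var(X_t) = E[X_t^2] - (E[X_t])^2 = x_0^2 * exp(2 mu t) * (exp(sigma^2 t) - 1) = (exp(16*t/9) - 1)*exp(3*t/2)/4.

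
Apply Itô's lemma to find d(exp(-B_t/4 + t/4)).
d(exp(-B_t/4 + t/4)) = (9*exp(-B_t/4 + t/4)/32) dt + (-exp(-B_t/4 + t/4)/4) dB_t

Itô's formula for f(t, x): d f(t, B_t) = (f_t + (1/2) f_xx) dt + f_x dB_t. Compute partials of f(t, x) = exp(t/4 - x/4):
  f_t(t,x)  = exp(t/4 - x/4)/4
  f_x(t,x)  = -exp(t/4 - x/4)/4
  f_xx(t,x) = exp(t/4 - x/4)/16
Assemble drift = f_t + (1/2) f_xx = 9*exp(t/4 - x/4)/32 and diffusion = f_x = -exp(t/4 - x/4)/4. Substituting x = B_t:
  d(exp(-B_t/4 + t/4)) = (9*exp(-B_t/4 + t/4)/32) dt + (-exp(-B_t/4 + t/4)/4) dB_t.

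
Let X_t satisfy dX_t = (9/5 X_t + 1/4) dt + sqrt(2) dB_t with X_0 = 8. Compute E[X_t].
E[X_t] = 293*exp(9*t/5)/36 - 5/36

Taking expectations and using E[dB_t] = 0, the mean m(t) = E[X_t] satisfies the ODE m'(t) = a m(t) + b with m(0) = x_0. With a = 9/5, b = 1/4, x_0 = 8, the solution is
  m(t) = x_0 * exp(a t) + (b/a) * (exp(a t) - 1)
       = 8 * exp((9/5) t) + ((1/4)/(9/5)) * (exp((9/5) t) - 1)
       = 293*exp(9*t/5)/36 - 5/36.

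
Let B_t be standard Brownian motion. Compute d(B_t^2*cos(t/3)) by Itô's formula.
d(B_t^2*cos(t/3)) = (-B_t^2*sin(t/3)/3 + cos(t/3)) dt + (2*B_t*cos(t/3)) dB_t

Itô's formula for f(t, x): d f(t, B_t) = (f_t + (1/2) f_xx) dt + f_x dB_t. Compute partials of f(t, x) = x^2*cos(t/3):
  f_t(t,x)  = -x^2*sin(t/3)/3
  f_x(t,x)  = 2*x*cos(t/3)
  f_xx(t,x) = 2*cos(t/3)
Assemble drift = f_t + (1/2) f_xx = -x^2*sin(t/3)/3 + cos(t/3) and diffusion = f_x = 2*x*cos(t/3). Substituting x = B_t:
  d(B_t^2*cos(t/3)) = (-B_t^2*sin(t/3)/3 + cos(t/3)) dt + (2*B_t*cos(t/3)) dB_t.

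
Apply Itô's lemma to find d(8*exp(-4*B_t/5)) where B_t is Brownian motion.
d(8*exp(-4*B_t/5)) = (64*exp(-4*B_t/5)/25) dt + (-32*exp(-4*B_t/5)/5) dB_t

Itô's formula for f(B_t) gives d f(B_t) = f'(B_t) dB_t + (1/2) f''(B_t) dt. Compute derivatives of f(x) = 8*exp(-4*x/5):
  f'(x)  = -32*exp(-4*x/5)/5
  f''(x) = 128*exp(-4*x/5)/25
Substitute x = B_t and multiply the f'' term by 1/2:
  drift     = (1/2) * (128*exp(-4*x/5)/25) evaluated at B_t = 64*exp(-4*B_t/5)/25
  diffusion = (-32*exp(-4*x/5)/5) evaluated at B_t = -32*exp(-4*B_t/5)/5
Therefore d(8*exp(-4*B_t/5)) = (64*exp(-4*B_t/5)/25) dt + (-32*exp(-4*B_t/5)/5) dB_t.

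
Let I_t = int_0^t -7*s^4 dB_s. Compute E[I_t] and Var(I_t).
E[I_t] = 0; Var(I_t) = 49*t^9/9

The Itô integral of a deterministic integrand f(s) has mean 0 because each increment f(s) * (B_{s+ds} - B_s) has mean 0. By the Itô isometry:
  Var( int_0^t f(s) dB_s ) = E[ (int_0^t f(s) dB_s)^2 ] = int_0^t f(s)^2 ds.
Here f(s) = -7*s^4, so f(s)^2 = 49*s^8. Integrate:
  int_0^t (49*s^8) ds = 49*t^9/9.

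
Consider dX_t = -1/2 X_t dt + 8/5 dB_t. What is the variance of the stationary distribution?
lim Var(X_t) = 64/25

The OU SDE dX = -theta X dt + sigma dB admits the integrating factor exp(theta t): d(exp(theta t) X_t) = sigma exp(theta t) dB_t. Integrating from 0 to t gives X_t = x_0 * exp(-theta t) + sigma * int_0^t exp(-theta (t-s)) dB_s for any initial x_0. The Itô integral has variance (by the Itô isometry) sigma^2 * int_0^t exp(-2 theta (t - s)) ds = sigma^2 * (1 - exp(-2 theta t)) / (2 theta), independent of x_0.
With theta = 1/2, sigma = 8/5:
  Var(X_t) = (8/5)^2 * (1 - exp(-2*1/2 t)) / (2 * 1/2) = 64/25 - 64*exp(-t)/25.
As t -> infinity, exp(-2*1/2 t) -> 0, so the stationary variance is sigma^2 / (2 theta) = 64/25.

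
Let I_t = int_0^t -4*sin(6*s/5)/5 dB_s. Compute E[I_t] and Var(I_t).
E[I_t] = 0; Var(I_t) = 8*t/25 - 2*sin(12*t/5)/15

The Itô integral of a deterministic integrand f(s) has mean 0 because each increment f(s) * (B_{s+ds} - B_s) has mean 0. By the Itô isometry:
  Var( int_0^t f(s) dB_s ) = E[ (int_0^t f(s) dB_s)^2 ] = int_0^t f(s)^2 ds.
Here f(s) = -4*sin(6*s/5)/5, so f(s)^2 = 16*sin(6*s/5)^2/25. Integrate:
  int_0^t (16*sin(6*s/5)^2/25) ds = 8*t/25 - 2*sin(12*t/5)/15.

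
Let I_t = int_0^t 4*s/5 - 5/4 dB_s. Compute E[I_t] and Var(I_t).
E[I_t] = 0; Var(I_t) = t*(256*t^2 - 1200*t + 1875)/1200

The Itô integral of a deterministic integrand f(s) has mean 0 because each increment f(s) * (B_{s+ds} - B_s) has mean 0. By the Itô isometry:
  Var( int_0^t f(s) dB_s ) = E[ (int_0^t f(s) dB_s)^2 ] = int_0^t f(s)^2 ds.
Here f(s) = 4*s/5 - 5/4, so f(s)^2 = (16*s - 25)^2/400. Integrate:
  int_0^t ((16*s - 25)^2/400) ds = t*(256*t^2 - 1200*t + 1875)/1200.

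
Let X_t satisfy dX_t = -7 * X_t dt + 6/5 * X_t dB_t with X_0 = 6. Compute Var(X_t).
Var(X_t) = (36*exp(36*t/25) - 36)*exp(-14*t)

For GBM dX = mu X dt + sigma X dB with X_0 = x_0, apply Itô to Y = log X: dY = (mu - sigma^2/2) dt + sigma dB, so Y_t = log(x_0) + (mu - sigma^2/2) t + sigma B_t and hence X_t = x_0 * exp((mu - sigma^2/2) t + sigma B_t).
With mu = -7, sigma = 6/5, x_0 = 6, this gives:
  X_t = 6 * exp((-193/25) * t + (6/5) * B_t).
Since sigma*B_t ~ Normal(0, sigma^2 t), E[exp(sigma*B_t)] = exp(sigma^2 t / 2); so E[X_t] = x_0 * exp((mu - sigma^2/2) t) * exp(sigma^2 t / 2) = x_0 * exp(mu t) = 6*exp(-7*t).
Var(X_t) = E[X_t^2] - (E[X_t])^2 = x_0^2 * exp(2 mu t) * (exp(sigma^2 t) - 1) = (36*exp(36*t/25) - 36)*exp(-14*t).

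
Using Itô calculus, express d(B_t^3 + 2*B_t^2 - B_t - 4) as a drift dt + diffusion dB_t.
d(B_t^3 + 2*B_t^2 - B_t - 4) = (3*B_t + 2) dt + (3*B_t^2 + 4*B_t - 1) dB_t

Itô's formula for f(B_t) gives d f(B_t) = f'(B_t) dB_t + (1/2) f''(B_t) dt. Compute derivatives of f(x) = x^3 + 2*x^2 - x - 4:
  f'(x)  = 3*x^2 + 4*x - 1
  f''(x) = 6*x + 4
Substitute x = B_t and multiply the f'' term by 1/2:
  drift     = (1/2) * (6*x + 4) evaluated at B_t = 3*B_t + 2
  diffusion = (3*x^2 + 4*x - 1) evaluated at B_t = 3*B_t^2 + 4*B_t - 1
Therefore d(B_t^3 + 2*B_t^2 - B_t - 4) = (3*B_t + 2) dt + (3*B_t^2 + 4*B_t - 1) dB_t.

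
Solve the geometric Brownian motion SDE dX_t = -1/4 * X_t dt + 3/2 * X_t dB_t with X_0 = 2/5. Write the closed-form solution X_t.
X_t = 2/5 * exp((-11/8) * t + (3/2) * B_t)

For GBM dX = mu X dt + sigma X dB with X_0 = x_0, apply Itô to Y = log X: dY = (mu - sigma^2/2) dt + sigma dB, so Y_t = log(x_0) + (mu - sigma^2/2) t + sigma B_t and hence X_t = x_0 * exp((mu - sigma^2/2) t + sigma B_t).
With mu = -1/4, sigma = 3/2, x_0 = 2/5, this gives:
  X_t = 2/5 * exp((-11/8) * t + (3/2) * B_t).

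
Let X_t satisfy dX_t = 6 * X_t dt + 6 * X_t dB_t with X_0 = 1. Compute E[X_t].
E[X_t] = exp(6*t)

For GBM dX = mu X dt + sigma X dB with X_0 = x_0, apply Itô to Y = log X: dY = (mu - sigma^2/2) dt + sigma dB, so Y_t = log(x_0) + (mu - sigma^2/2) t + sigma B_t and hence X_t = x_0 * exp((mu - sigma^2/2) t + sigma B_t).
With mu = 6, sigma = 6, x_0 = 1, this gives:
  X_t = 1 * exp((-12) * t + (6) * B_t).
Since sigma*B_t ~ Normal(0, sigma^2 t), E[exp(sigma*B_t)] = exp(sigma^2 t / 2); so E[X_t] = x_0 * exp((mu - sigma^2/2) t) * exp(sigma^2 t / 2) = x_0 * exp(mu t) = exp(6*t).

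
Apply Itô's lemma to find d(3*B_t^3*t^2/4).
d(3*B_t^3*t^2/4) = (3*B_t*t*(2*B_t^2 + 3*t)/4) dt + (9*B_t^2*t^2/4) dB_t

Itô's formula for f(t, x): d f(t, B_t) = (f_t + (1/2) f_xx) dt + f_x dB_t. Compute partials of f(t, x) = 3*t^2*x^3/4:
  f_t(t,x)  = 3*t*x^3/2
  f_x(t,x)  = 9*t^2*x^2/4
  f_xx(t,x) = 9*t^2*x/2
Assemble drift = f_t + (1/2) f_xx = 3*t*x*(3*t + 2*x^2)/4 and diffusion = f_x = 9*t^2*x^2/4. Substituting x = B_t:
  d(3*B_t^3*t^2/4) = (3*B_t*t*(2*B_t^2 + 3*t)/4) dt + (9*B_t^2*t^2/4) dB_t.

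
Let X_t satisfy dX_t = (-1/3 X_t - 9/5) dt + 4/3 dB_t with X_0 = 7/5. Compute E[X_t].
E[X_t] = -27/5 + 34*exp(-t/3)/5

Taking expectations and using E[dB_t] = 0, the mean m(t) = E[X_t] satisfies the ODE m'(t) = a m(t) + b with m(0) = x_0. With a = -1/3, b = -9/5, x_0 = 7/5, the solution is
  m(t) = x_0 * exp(a t) + (b/a) * (exp(a t) - 1)
       = (7/5) * exp((-1/3) t) + ((-9/5)/(-1/3)) * (exp((-1/3) t) - 1)
       = -27/5 + 34*exp(-t/3)/5.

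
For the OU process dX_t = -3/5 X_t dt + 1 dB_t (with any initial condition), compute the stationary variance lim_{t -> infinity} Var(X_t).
lim Var(X_t) = 5/6

The OU SDE dX = -theta X dt + sigma dB admits the integrating factor exp(theta t): d(exp(theta t) X_t) = sigma exp(theta t) dB_t. Integrating from 0 to t gives X_t = x_0 * exp(-theta t) + sigma * int_0^t exp(-theta (t-s)) dB_s for any initial x_0. The Itô integral has variance (by the Itô isometry) sigma^2 * int_0^t exp(-2 theta (t - s)) ds = sigma^2 * (1 - exp(-2 theta t)) / (2 theta), independent of x_0.
With theta = 3/5, sigma = 1:
  Var(X_t) = (1)^2 * (1 - exp(-2*3/5 t)) / (2 * 3/5) = 5/6 - 5*exp(-6*t/5)/6.
As t -> infinity, exp(-2*3/5 t) -> 0, so the stationary variance is sigma^2 / (2 theta) = 5/6.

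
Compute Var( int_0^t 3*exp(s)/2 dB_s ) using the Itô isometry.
Var = 9*exp(2*t)/8 - 9/8

The Itô integral of a deterministic integrand f(s) has mean 0 because each increment f(s) * (B_{s+ds} - B_s) has mean 0. By the Itô isometry:
  Var( int_0^t f(s) dB_s ) = E[ (int_0^t f(s) dB_s)^2 ] = int_0^t f(s)^2 ds.
Here f(s) = 3*exp(s)/2, so f(s)^2 = 9*exp(2*s)/4. Integrate:
  int_0^t (9*exp(2*s)/4) ds = 9*exp(2*t)/8 - 9/8.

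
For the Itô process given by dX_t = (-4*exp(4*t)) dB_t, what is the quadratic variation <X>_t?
<X>_t = 2*exp(8*t) - 2

For an Itô process dX_t = a(t) dt + b(t) dB_t, the quadratic variation is <X>_t = int_0^t b(s)^2 ds (the drift term does not contribute). Here b(s) = -4*exp(4*s), so
  b(s)^2 = 16*exp(8*s).
Integrating from 0 to t:
  <X>_t = int_0^t (16*exp(8*s)) ds = 2*exp(8*t) - 2.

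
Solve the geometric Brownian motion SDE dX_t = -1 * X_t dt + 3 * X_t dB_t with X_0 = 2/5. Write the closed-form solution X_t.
X_t = 2/5 * exp((-11/2) * t + (3) * B_t)

For GBM dX = mu X dt + sigma X dB with X_0 = x_0, apply Itô to Y = log X: dY = (mu - sigma^2/2) dt + sigma dB, so Y_t = log(x_0) + (mu - sigma^2/2) t + sigma B_t and hence X_t = x_0 * exp((mu - sigma^2/2) t + sigma B_t).
With mu = -1, sigma = 3, x_0 = 2/5, this gives:
  X_t = 2/5 * exp((-11/2) * t + (3) * B_t).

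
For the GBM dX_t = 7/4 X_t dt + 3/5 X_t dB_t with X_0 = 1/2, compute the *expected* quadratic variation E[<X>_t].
E[<X>_t] = 9*exp(193*t/50)/386 - 9/386

<X>_t = int_0^t ((3/5) * X_s)^2 ds. Taking expectation inside the integral: E[<X>_t] = (3/5)^2 * int_0^t E[X_s^2] ds. For GBM, E[X_s^2] = x_0^2 * exp((2 mu + sigma^2) s). Integrating:
  E[<X>_t] = (3/5)^2 * (1/2)^2 * (exp((2*(7/4) + (3/5)^2) t) - 1) / (2*(7/4) + (3/5)^2)
           = (3/5)^2 * (1/2)^2 * (exp((193/50) t) - 1) / (193/50) = 9*exp(193*t/50)/386 - 9/386.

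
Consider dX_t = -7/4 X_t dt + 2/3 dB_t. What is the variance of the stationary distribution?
lim Var(X_t) = 8/63

The OU SDE dX = -theta X dt + sigma dB admits the integrating factor exp(theta t): d(exp(theta t) X_t) = sigma exp(theta t) dB_t. Integrating from 0 to t gives X_t = x_0 * exp(-theta t) + sigma * int_0^t exp(-theta (t-s)) dB_s for any initial x_0. The Itô integral has variance (by the Itô isometry) sigma^2 * int_0^t exp(-2 theta (t - s)) ds = sigma^2 * (1 - exp(-2 theta t)) / (2 theta), independent of x_0.
With theta = 7/4, sigma = 2/3:
  Var(X_t) = (2/3)^2 * (1 - exp(-2*7/4 t)) / (2 * 7/4) = 8/63 - 8*exp(-7*t/2)/63.
As t -> infinity, exp(-2*7/4 t) -> 0, so the stationary variance is sigma^2 / (2 theta) = 8/63.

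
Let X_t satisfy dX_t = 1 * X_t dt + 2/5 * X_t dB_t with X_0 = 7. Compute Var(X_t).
Var(X_t) = 49*(exp(4*t/25) - 1)*exp(2*t)

For GBM dX = mu X dt + sigma X dB with X_0 = x_0, apply Itô to Y = log X: dY = (mu - sigma^2/2) dt + sigma dB, so Y_t = log(x_0) + (mu - sigma^2/2) t + sigma B_t and hence X_t = x_0 * exp((mu - sigma^2/2) t + sigma B_t).
With mu = 1, sigma = 2/5, x_0 = 7, this gives:
  X_t = 7 * exp((23/25) * t + (2/5) * B_t).
Since sigma*B_t ~ Normal(0, sigma^2 t), E[exp(sigma*B_t)] = exp(sigma^2 t / 2); so E[X_t] = x_0 * exp((mu - sigma^2/2) t) * exp(sigma^2 t / 2) = x_0 * exp(mu t) = 7*exp(t).
Var(X_t) = E[X_t^2] - (E[X_t])^2 = x_0^2 * exp(2 mu t) * (exp(sigma^2 t) - 1) = 49*(exp(4*t/25) - 1)*exp(2*t).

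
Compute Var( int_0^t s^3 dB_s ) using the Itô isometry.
Var = t^7/7

The Itô integral of a deterministic integrand f(s) has mean 0 because each increment f(s) * (B_{s+ds} - B_s) has mean 0. By the Itô isometry:
  Var( int_0^t f(s) dB_s ) = E[ (int_0^t f(s) dB_s)^2 ] = int_0^t f(s)^2 ds.
Here f(s) = s^3, so f(s)^2 = s^6. Integrate:
  int_0^t (s^6) ds = t^7/7.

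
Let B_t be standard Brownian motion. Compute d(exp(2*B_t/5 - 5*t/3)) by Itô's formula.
d(exp(2*B_t/5 - 5*t/3)) = (-119*exp(2*B_t/5 - 5*t/3)/75) dt + (2*exp(2*B_t/5 - 5*t/3)/5) dB_t

Itô's formula for f(t, x): d f(t, B_t) = (f_t + (1/2) f_xx) dt + f_x dB_t. Compute partials of f(t, x) = exp(-5*t/3 + 2*x/5):
  f_t(t,x)  = -5*exp(-5*t/3 + 2*x/5)/3
  f_x(t,x)  = 2*exp(-5*t/3 + 2*x/5)/5
  f_xx(t,x) = 4*exp(-5*t/3 + 2*x/5)/25
Assemble drift = f_t + (1/2) f_xx = -119*exp(-5*t/3 + 2*x/5)/75 and diffusion = f_x = 2*exp(-5*t/3 + 2*x/5)/5. Substituting x = B_t:
  d(exp(2*B_t/5 - 5*t/3)) = (-119*exp(2*B_t/5 - 5*t/3)/75) dt + (2*exp(2*B_t/5 - 5*t/3)/5) dB_t.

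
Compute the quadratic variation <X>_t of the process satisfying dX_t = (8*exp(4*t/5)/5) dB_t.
<X>_t = 8*exp(8*t/5)/5 - 8/5

For an Itô process dX_t = a(t) dt + b(t) dB_t, the quadratic variation is <X>_t = int_0^t b(s)^2 ds (the drift term does not contribute). Here b(s) = 8*exp(4*s/5)/5, so
  b(s)^2 = 64*exp(8*s/5)/25.
Integrating from 0 to t:
  <X>_t = int_0^t (64*exp(8*s/5)/25) ds = 8*exp(8*t/5)/5 - 8/5.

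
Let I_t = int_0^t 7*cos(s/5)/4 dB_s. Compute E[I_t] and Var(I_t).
E[I_t] = 0; Var(I_t) = 49*t/32 + 245*sin(2*t/5)/64

The Itô integral of a deterministic integrand f(s) has mean 0 because each increment f(s) * (B_{s+ds} - B_s) has mean 0. By the Itô isometry:
  Var( int_0^t f(s) dB_s ) = E[ (int_0^t f(s) dB_s)^2 ] = int_0^t f(s)^2 ds.
Here f(s) = 7*cos(s/5)/4, so f(s)^2 = 49*cos(s/5)^2/16. Integrate:
  int_0^t (49*cos(s/5)^2/16) ds = 49*t/32 + 245*sin(2*t/5)/64.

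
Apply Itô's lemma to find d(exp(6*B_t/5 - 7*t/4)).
d(exp(6*B_t/5 - 7*t/4)) = (-103*exp(6*B_t/5 - 7*t/4)/100) dt + (6*exp(6*B_t/5 - 7*t/4)/5) dB_t

Itô's formula for f(t, x): d f(t, B_t) = (f_t + (1/2) f_xx) dt + f_x dB_t. Compute partials of f(t, x) = exp(-7*t/4 + 6*x/5):
  f_t(t,x)  = -7*exp(-7*t/4 + 6*x/5)/4
  f_x(t,x)  = 6*exp(-7*t/4 + 6*x/5)/5
  f_xx(t,x) = 36*exp(-7*t/4 + 6*x/5)/25
Assemble drift = f_t + (1/2) f_xx = -103*exp(-7*t/4 + 6*x/5)/100 and diffusion = f_x = 6*exp(-7*t/4 + 6*x/5)/5. Substituting x = B_t:
  d(exp(6*B_t/5 - 7*t/4)) = (-103*exp(6*B_t/5 - 7*t/4)/100) dt + (6*exp(6*B_t/5 - 7*t/4)/5) dB_t.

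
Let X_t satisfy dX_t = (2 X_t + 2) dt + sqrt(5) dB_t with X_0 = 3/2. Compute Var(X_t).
Var(X_t) = 5*exp(4*t)/4 - 5/4

The variance V(t) = Var(X_t) satisfies V'(t) = 2 a V(t) + c^2 with V(0) = 0 (drift coefficient is linear in X, diffusion is constant). With a = 2, c = sqrt(5), the solution is
  V(t) = (c^2 / (2 a)) * (exp(2 a t) - 1)
       = (sqrt(5)^2 / (2*2)) * (exp(4 t) - 1)
       = 5*exp(4*t)/4 - 5/4.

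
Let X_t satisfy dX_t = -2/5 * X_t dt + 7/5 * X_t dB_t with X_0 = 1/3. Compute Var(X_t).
Var(X_t) = (exp(49*t/25) - 1)*exp(-4*t/5)/9

For GBM dX = mu X dt + sigma X dB with X_0 = x_0, apply Itô to Y = log X: dY = (mu - sigma^2/2) dt + sigma dB, so Y_t = log(x_0) + (mu - sigma^2/2) t + sigma B_t and hence X_t = x_0 * exp((mu - sigma^2/2) t + sigma B_t).
With mu = -2/5, sigma = 7/5, x_0 = 1/3, this gives:
  X_t = 1/3 * exp((-69/50) * t + (7/5) * B_t).
Since sigma*B_t ~ Normal(0, sigma^2 t), E[exp(sigma*B_t)] = exp(sigma^2 t / 2); so E[X_t] = x_0 * exp((mu - sigma^2/2) t) * exp(sigma^2 t / 2) = x_0 * exp(mu t) = exp(-2*t/5)/3.
Var(X_t) = E[X_t^2] - (E[X_t])^2 = x_0^2 * exp(2 mu t) * (exp(sigma^2 t) - 1) = (exp(49*t/25) - 1)*exp(-4*t/5)/9.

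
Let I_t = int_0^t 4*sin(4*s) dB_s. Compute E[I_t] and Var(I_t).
E[I_t] = 0; Var(I_t) = 8*t - 2*sin(4*t)*cos(4*t)

The Itô integral of a deterministic integrand f(s) has mean 0 because each increment f(s) * (B_{s+ds} - B_s) has mean 0. By the Itô isometry:
  Var( int_0^t f(s) dB_s ) = E[ (int_0^t f(s) dB_s)^2 ] = int_0^t f(s)^2 ds.
Here f(s) = 4*sin(4*s), so f(s)^2 = 16*sin(4*s)^2. Integrate:
  int_0^t (16*sin(4*s)^2) ds = 8*t - 2*sin(4*t)*cos(4*t).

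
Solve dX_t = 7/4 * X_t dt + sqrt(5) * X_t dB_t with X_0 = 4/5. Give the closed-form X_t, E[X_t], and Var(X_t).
X_t = 4/5 * exp((-3/4) t + (sqrt(5)) B_t); E[X_t] = 4*exp(7*t/4)/5; Var(X_t) = 16*(exp(5*t) - 1)*exp(7*t/2)/25

For GBM dX = mu X dt + sigma X dB with X_0 = x_0, apply Itô to Y = log X: dY = (mu - sigma^2/2) dt + sigma dB, so Y_t = log(x_0) + (mu - sigma^2/2) t + sigma B_t and hence X_t = x_0 * exp((mu - sigma^2/2) t + sigma B_t).
With mu = 7/4, sigma = sqrt(5), x_0 = 4/5, this gives:
  X_t = 4/5 * exp((-3/4) * t + (sqrt(5)) * B_t).
Since sigma*B_t ~ Normal(0, sigma^2 t), E[exp(sigma*B_t)] = exp(sigma^2 t / 2); so E[X_t] = x_0 * exp((mu - sigma^2/2) t) * exp(sigma^2 t / 2) = x_0 * exp(mu t) = 4*exp(7*t/4)/5.
Var(X_t) = E[X_t^2] - (E[X_t])^2 = x_0^2 * exp(2 mu t) * (exp(sigma^2 t) - 1) = 16*(exp(5*t) - 1)*exp(7*t/2)/25.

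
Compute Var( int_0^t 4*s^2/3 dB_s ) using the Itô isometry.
Var = 16*t^5/45

The Itô integral of a deterministic integrand f(s) has mean 0 because each increment f(s) * (B_{s+ds} - B_s) has mean 0. By the Itô isometry:
  Var( int_0^t f(s) dB_s ) = E[ (int_0^t f(s) dB_s)^2 ] = int_0^t f(s)^2 ds.
Here f(s) = 4*s^2/3, so f(s)^2 = 16*s^4/9. Integrate:
  int_0^t (16*s^4/9) ds = 16*t^5/45.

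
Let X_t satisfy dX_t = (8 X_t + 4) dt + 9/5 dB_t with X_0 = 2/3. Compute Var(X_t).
Var(X_t) = 81*exp(16*t)/400 - 81/400

The variance V(t) = Var(X_t) satisfies V'(t) = 2 a V(t) + c^2 with V(0) = 0 (drift coefficient is linear in X, diffusion is constant). With a = 8, c = 9/5, the solution is
  V(t) = (c^2 / (2 a)) * (exp(2 a t) - 1)
       = ((9/5)^2 / (2*8)) * (exp(16 t) - 1)
       = 81*exp(16*t)/400 - 81/400.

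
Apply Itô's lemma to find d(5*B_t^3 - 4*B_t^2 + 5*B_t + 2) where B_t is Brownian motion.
d(5*B_t^3 - 4*B_t^2 + 5*B_t + 2) = (15*B_t - 4) dt + (15*B_t^2 - 8*B_t + 5) dB_t

Itô's formula for f(B_t) gives d f(B_t) = f'(B_t) dB_t + (1/2) f''(B_t) dt. Compute derivatives of f(x) = 5*x^3 - 4*x^2 + 5*x + 2:
  f'(x)  = 15*x^2 - 8*x + 5
  f''(x) = 30*x - 8
Substitute x = B_t and multiply the f'' term by 1/2:
  drift     = (1/2) * (30*x - 8) evaluated at B_t = 15*B_t - 4
  diffusion = (15*x^2 - 8*x + 5) evaluated at B_t = 15*B_t^2 - 8*B_t + 5
Therefore d(5*B_t^3 - 4*B_t^2 + 5*B_t + 2) = (15*B_t - 4) dt + (15*B_t^2 - 8*B_t + 5) dB_t.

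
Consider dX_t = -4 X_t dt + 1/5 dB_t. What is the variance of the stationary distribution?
lim Var(X_t) = 1/200

The OU SDE dX = -theta X dt + sigma dB admits the integrating factor exp(theta t): d(exp(theta t) X_t) = sigma exp(theta t) dB_t. Integrating from 0 to t gives X_t = x_0 * exp(-theta t) + sigma * int_0^t exp(-theta (t-s)) dB_s for any initial x_0. The Itô integral has variance (by the Itô isometry) sigma^2 * int_0^t exp(-2 theta (t - s)) ds = sigma^2 * (1 - exp(-2 theta t)) / (2 theta), independent of x_0.
With theta = 4, sigma = 1/5:
  Var(X_t) = (1/5)^2 * (1 - exp(-2*4 t)) / (2 * 4) = 1/200 - exp(-8*t)/200.
As t -> infinity, exp(-2*4 t) -> 0, so the stationary variance is sigma^2 / (2 theta) = 1/200.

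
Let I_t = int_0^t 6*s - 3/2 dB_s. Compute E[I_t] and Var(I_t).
E[I_t] = 0; Var(I_t) = 3*t*(16*t^2 - 12*t + 3)/4

The Itô integral of a deterministic integrand f(s) has mean 0 because each increment f(s) * (B_{s+ds} - B_s) has mean 0. By the Itô isometry:
  Var( int_0^t f(s) dB_s ) = E[ (int_0^t f(s) dB_s)^2 ] = int_0^t f(s)^2 ds.
Here f(s) = 6*s - 3/2, so f(s)^2 = 9*(4*s - 1)^2/4. Integrate:
  int_0^t (9*(4*s - 1)^2/4) ds = 3*t*(16*t^2 - 12*t + 3)/4.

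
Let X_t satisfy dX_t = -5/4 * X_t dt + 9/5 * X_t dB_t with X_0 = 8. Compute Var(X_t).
Var(X_t) = (64*exp(81*t/25) - 64)*exp(-5*t/2)

For GBM dX = mu X dt + sigma X dB with X_0 = x_0, apply Itô to Y = log X: dY = (mu - sigma^2/2) dt + sigma dB, so Y_t = log(x_0) + (mu - sigma^2/2) t + sigma B_t and hence X_t = x_0 * exp((mu - sigma^2/2) t + sigma B_t).
With mu = -5/4, sigma = 9/5, x_0 = 8, this gives:
  X_t = 8 * exp((-287/100) * t + (9/5) * B_t).
Since sigma*B_t ~ Normal(0, sigma^2 t), E[exp(sigma*B_t)] = exp(sigma^2 t / 2); so E[X_t] = x_0 * exp((mu - sigma^2/2) t) * exp(sigma^2 t / 2) = x_0 * exp(mu t) = 8*exp(-5*t/4).
Var(X_t) = E[X_t^2] - (E[X_t])^2 = x_0^2 * exp(2 mu t) * (exp(sigma^2 t) - 1) = (64*exp(81*t/25) - 64)*exp(-5*t/2).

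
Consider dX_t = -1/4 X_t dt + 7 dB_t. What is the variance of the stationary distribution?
lim Var(X_t) = 98

The OU SDE dX = -theta X dt + sigma dB admits the integrating factor exp(theta t): d(exp(theta t) X_t) = sigma exp(theta t) dB_t. Integrating from 0 to t gives X_t = x_0 * exp(-theta t) + sigma * int_0^t exp(-theta (t-s)) dB_s for any initial x_0. The Itô integral has variance (by the Itô isometry) sigma^2 * int_0^t exp(-2 theta (t - s)) ds = sigma^2 * (1 - exp(-2 theta t)) / (2 theta), independent of x_0.
With theta = 1/4, sigma = 7:
  Var(X_t) = (7)^2 * (1 - exp(-2*1/4 t)) / (2 * 1/4) = 98 - 98*exp(-t/2).
As t -> infinity, exp(-2*1/4 t) -> 0, so the stationary variance is sigma^2 / (2 theta) = 98.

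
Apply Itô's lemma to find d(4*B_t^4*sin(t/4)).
d(4*B_t^4*sin(t/4)) = (B_t^2*(B_t^2*cos(t/4) + 24*sin(t/4))) dt + (16*B_t^3*sin(t/4)) dB_t

Itô's formula for f(t, x): d f(t, B_t) = (f_t + (1/2) f_xx) dt + f_x dB_t. Compute partials of f(t, x) = 4*x^4*sin(t/4):
  f_t(t,x)  = x^4*cos(t/4)
  f_x(t,x)  = 16*x^3*sin(t/4)
  f_xx(t,x) = 48*x^2*sin(t/4)
Assemble drift = f_t + (1/2) f_xx = x^2*(x^2*cos(t/4) + 24*sin(t/4)) and diffusion = f_x = 16*x^3*sin(t/4). Substituting x = B_t:
  d(4*B_t^4*sin(t/4)) = (B_t^2*(B_t^2*cos(t/4) + 24*sin(t/4))) dt + (16*B_t^3*sin(t/4)) dB_t.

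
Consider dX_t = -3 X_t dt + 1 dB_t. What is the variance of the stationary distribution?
lim Var(X_t) = 1/6

The OU SDE dX = -theta X dt + sigma dB admits the integrating factor exp(theta t): d(exp(theta t) X_t) = sigma exp(theta t) dB_t. Integrating from 0 to t gives X_t = x_0 * exp(-theta t) + sigma * int_0^t exp(-theta (t-s)) dB_s for any initial x_0. The Itô integral has variance (by the Itô isometry) sigma^2 * int_0^t exp(-2 theta (t - s)) ds = sigma^2 * (1 - exp(-2 theta t)) / (2 theta), independent of x_0.
With theta = 3, sigma = 1:
  Var(X_t) = (1)^2 * (1 - exp(-2*3 t)) / (2 * 3) = 1/6 - exp(-6*t)/6.
As t -> infinity, exp(-2*3 t) -> 0, so the stationary variance is sigma^2 / (2 theta) = 1/6.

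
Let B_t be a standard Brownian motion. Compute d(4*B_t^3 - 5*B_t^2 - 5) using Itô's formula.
d(4*B_t^3 - 5*B_t^2 - 5) = (12*B_t - 5) dt + (2*B_t*(6*B_t - 5)) dB_t

Itô's formula for f(B_t) gives d f(B_t) = f'(B_t) dB_t + (1/2) f''(B_t) dt. Compute derivatives of f(x) = 4*x^3 - 5*x^2 - 5:
  f'(x)  = 2*x*(6*x - 5)
  f''(x) = 24*x - 10
Substitute x = B_t and multiply the f'' term by 1/2:
  drift     = (1/2) * (24*x - 10) evaluated at B_t = 12*B_t - 5
  diffusion = (2*x*(6*x - 5)) evaluated at B_t = 2*B_t*(6*B_t - 5)
Therefore d(4*B_t^3 - 5*B_t^2 - 5) = (12*B_t - 5) dt + (2*B_t*(6*B_t - 5)) dB_t.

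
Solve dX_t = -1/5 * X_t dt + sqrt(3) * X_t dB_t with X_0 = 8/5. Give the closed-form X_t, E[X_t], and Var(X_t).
X_t = 8/5 * exp((-17/10) t + (sqrt(3)) B_t); E[X_t] = 8*exp(-t/5)/5; Var(X_t) = (64*exp(3*t) - 64)*exp(-2*t/5)/25

For GBM dX = mu X dt + sigma X dB with X_0 = x_0, apply Itô to Y = log X: dY = (mu - sigma^2/2) dt + sigma dB, so Y_t = log(x_0) + (mu - sigma^2/2) t + sigma B_t and hence X_t = x_0 * exp((mu - sigma^2/2) t + sigma B_t).
With mu = -1/5, sigma = sqrt(3), x_0 = 8/5, this gives:
  X_t = 8/5 * exp((-17/10) * t + (sqrt(3)) * B_t).
Since sigma*B_t ~ Normal(0, sigma^2 t), E[exp(sigma*B_t)] = exp(sigma^2 t / 2); so E[X_t] = x_0 * exp((mu - sigma^2/2) t) * exp(sigma^2 t / 2) = x_0 * exp(mu t) = 8*exp(-t/5)/5.
Var(X_t) = E[X_t^2] - (E[X_t])^2 = x_0^2 * exp(2 mu t) * (exp(sigma^2 t) - 1) = (64*exp(3*t) - 64)*exp(-2*t/5)/25.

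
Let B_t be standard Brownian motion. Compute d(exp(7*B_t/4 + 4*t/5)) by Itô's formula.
d(exp(7*B_t/4 + 4*t/5)) = (373*exp(7*B_t/4 + 4*t/5)/160) dt + (7*exp(7*B_t/4 + 4*t/5)/4) dB_t

Itô's formula for f(t, x): d f(t, B_t) = (f_t + (1/2) f_xx) dt + f_x dB_t. Compute partials of f(t, x) = exp(4*t/5 + 7*x/4):
  f_t(t,x)  = 4*exp(4*t/5 + 7*x/4)/5
  f_x(t,x)  = 7*exp(4*t/5 + 7*x/4)/4
  f_xx(t,x) = 49*exp(4*t/5 + 7*x/4)/16
Assemble drift = f_t + (1/2) f_xx = 373*exp(4*t/5 + 7*x/4)/160 and diffusion = f_x = 7*exp(4*t/5 + 7*x/4)/4. Substituting x = B_t:
  d(exp(7*B_t/4 + 4*t/5)) = (373*exp(7*B_t/4 + 4*t/5)/160) dt + (7*exp(7*B_t/4 + 4*t/5)/4) dB_t.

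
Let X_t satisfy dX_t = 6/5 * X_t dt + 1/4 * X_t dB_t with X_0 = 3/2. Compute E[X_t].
E[X_t] = 3*exp(6*t/5)/2

For GBM dX = mu X dt + sigma X dB with X_0 = x_0, apply Itô to Y = log X: dY = (mu - sigma^2/2) dt + sigma dB, so Y_t = log(x_0) + (mu - sigma^2/2) t + sigma B_t and hence X_t = x_0 * exp((mu - sigma^2/2) t + sigma B_t).
With mu = 6/5, sigma = 1/4, x_0 = 3/2, this gives:
  X_t = 3/2 * exp((187/160) * t + (1/4) * B_t).
Since sigma*B_t ~ Normal(0, sigma^2 t), E[exp(sigma*B_t)] = exp(sigma^2 t / 2); so E[X_t] = x_0 * exp((mu - sigma^2/2) t) * exp(sigma^2 t / 2) = x_0 * exp(mu t) = 3*exp(6*t/5)/2.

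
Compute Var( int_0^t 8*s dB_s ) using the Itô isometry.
Var = 64*t^3/3

The Itô integral of a deterministic integrand f(s) has mean 0 because each increment f(s) * (B_{s+ds} - B_s) has mean 0. By the Itô isometry:
  Var( int_0^t f(s) dB_s ) = E[ (int_0^t f(s) dB_s)^2 ] = int_0^t f(s)^2 ds.
Here f(s) = 8*s, so f(s)^2 = 64*s^2. Integrate:
  int_0^t (64*s^2) ds = 64*t^3/3.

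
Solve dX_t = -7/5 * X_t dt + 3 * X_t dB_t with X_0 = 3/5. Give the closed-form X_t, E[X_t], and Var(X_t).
X_t = 3/5 * exp((-59/10) t + (3) B_t); E[X_t] = 3*exp(-7*t/5)/5; Var(X_t) = (9*exp(9*t) - 9)*exp(-14*t/5)/25

For GBM dX = mu X dt + sigma X dB with X_0 = x_0, apply Itô to Y = log X: dY = (mu - sigma^2/2) dt + sigma dB, so Y_t = log(x_0) + (mu - sigma^2/2) t + sigma B_t and hence X_t = x_0 * exp((mu - sigma^2/2) t + sigma B_t).
With mu = -7/5, sigma = 3, x_0 = 3/5, this gives:
  X_t = 3/5 * exp((-59/10) * t + (3) * B_t).
Since sigma*B_t ~ Normal(0, sigma^2 t), E[exp(sigma*B_t)] = exp(sigma^2 t / 2); so E[X_t] = x_0 * exp((mu - sigma^2/2) t) * exp(sigma^2 t / 2) = x_0 * exp(mu t) = 3*exp(-7*t/5)/5.
Var(X_t) = E[X_t^2] - (E[X_t])^2 = x_0^2 * exp(2 mu t) * (exp(sigma^2 t) - 1) = (9*exp(9*t) - 9)*exp(-14*t/5)/25.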